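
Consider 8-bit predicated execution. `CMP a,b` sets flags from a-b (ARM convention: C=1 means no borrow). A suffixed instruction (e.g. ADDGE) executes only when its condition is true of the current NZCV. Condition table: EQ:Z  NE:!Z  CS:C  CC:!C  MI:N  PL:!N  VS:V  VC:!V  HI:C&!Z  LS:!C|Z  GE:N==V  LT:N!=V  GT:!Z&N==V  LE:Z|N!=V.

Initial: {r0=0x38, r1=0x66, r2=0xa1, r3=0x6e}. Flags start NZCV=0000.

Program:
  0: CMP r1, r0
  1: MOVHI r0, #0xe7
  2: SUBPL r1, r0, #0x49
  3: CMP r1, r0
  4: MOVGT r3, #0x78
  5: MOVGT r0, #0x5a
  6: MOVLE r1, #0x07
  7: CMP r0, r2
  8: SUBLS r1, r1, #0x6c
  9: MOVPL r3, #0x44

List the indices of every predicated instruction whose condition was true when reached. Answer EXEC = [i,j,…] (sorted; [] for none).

[0] flags=0010 → (cmp)
[1] flags=0010 HI?T → r0=0xe7
[2] flags=0010 PL?T → r1=0x9e
[3] flags=1000 → (cmp)
[4] flags=1000 GT?F → skip
[5] flags=1000 GT?F → skip
[6] flags=1000 LE?T → r1=0x07
[7] flags=0010 → (cmp)
[8] flags=0010 LS?F → skip
[9] flags=0010 PL?T → r3=0x44

EXEC = [1,2,6,9]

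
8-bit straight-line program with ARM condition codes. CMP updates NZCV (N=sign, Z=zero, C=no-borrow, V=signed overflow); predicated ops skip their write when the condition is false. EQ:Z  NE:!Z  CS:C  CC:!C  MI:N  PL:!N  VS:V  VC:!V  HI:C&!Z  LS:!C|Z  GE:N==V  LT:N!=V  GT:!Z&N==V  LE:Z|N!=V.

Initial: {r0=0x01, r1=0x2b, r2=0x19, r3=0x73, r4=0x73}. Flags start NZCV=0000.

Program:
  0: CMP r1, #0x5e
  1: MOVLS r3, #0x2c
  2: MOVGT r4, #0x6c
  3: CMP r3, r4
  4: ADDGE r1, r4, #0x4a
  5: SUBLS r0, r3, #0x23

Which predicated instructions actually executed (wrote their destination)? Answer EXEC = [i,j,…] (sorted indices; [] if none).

EXEC = [1,5]

0: ✓ CMP  NZCV=1000
1: ✓ MOVLS  r3←0x2c
2: · MOVGT
3: ✓ CMP  NZCV=1000
4: · ADDGE
5: ✓ SUBLS  r0←0x09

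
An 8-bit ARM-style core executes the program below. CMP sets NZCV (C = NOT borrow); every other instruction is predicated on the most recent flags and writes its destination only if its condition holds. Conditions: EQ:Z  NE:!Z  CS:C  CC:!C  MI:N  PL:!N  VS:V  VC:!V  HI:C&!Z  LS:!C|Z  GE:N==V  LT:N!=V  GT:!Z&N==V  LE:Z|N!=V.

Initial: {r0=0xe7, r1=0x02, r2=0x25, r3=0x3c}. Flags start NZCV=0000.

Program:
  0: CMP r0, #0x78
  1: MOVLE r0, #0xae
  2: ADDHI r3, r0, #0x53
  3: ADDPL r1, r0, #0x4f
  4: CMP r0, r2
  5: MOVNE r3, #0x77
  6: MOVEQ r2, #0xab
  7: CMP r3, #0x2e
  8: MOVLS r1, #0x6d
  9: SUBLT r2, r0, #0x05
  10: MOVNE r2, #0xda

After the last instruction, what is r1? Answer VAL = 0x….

0: ✓ CMP  NZCV=0011
1: ✓ MOVLE  r0←0xae
2: ✓ ADDHI  r3←0x01
3: ✓ ADDPL  r1←0xfd
4: ✓ CMP  NZCV=1010
5: ✓ MOVNE  r3←0x77
6: · MOVEQ
7: ✓ CMP  NZCV=0010
8: · MOVLS
9: · SUBLT
10: ✓ MOVNE  r2←0xda

VAL = 0xfd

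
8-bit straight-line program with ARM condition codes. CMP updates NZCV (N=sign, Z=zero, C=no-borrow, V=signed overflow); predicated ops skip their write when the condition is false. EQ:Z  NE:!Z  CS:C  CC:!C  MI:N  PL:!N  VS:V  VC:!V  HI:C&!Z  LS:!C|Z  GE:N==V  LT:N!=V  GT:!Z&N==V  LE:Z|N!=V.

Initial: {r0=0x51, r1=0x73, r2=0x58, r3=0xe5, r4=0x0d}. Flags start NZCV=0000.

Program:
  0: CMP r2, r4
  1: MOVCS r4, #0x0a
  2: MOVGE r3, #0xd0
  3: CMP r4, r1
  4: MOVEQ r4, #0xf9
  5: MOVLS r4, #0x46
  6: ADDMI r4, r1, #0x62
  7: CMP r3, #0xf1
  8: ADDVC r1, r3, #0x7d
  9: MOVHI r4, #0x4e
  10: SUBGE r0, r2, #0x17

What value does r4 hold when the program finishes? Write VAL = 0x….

VAL = 0xd5

0: ✓ CMP  NZCV=0010
1: ✓ MOVCS  r4←0x0a
2: ✓ MOVGE  r3←0xd0
3: ✓ CMP  NZCV=1000
4: · MOVEQ
5: ✓ MOVLS  r4←0x46
6: ✓ ADDMI  r4←0xd5
7: ✓ CMP  NZCV=1000
8: ✓ ADDVC  r1←0x4d
9: · MOVHI
10: · SUBGE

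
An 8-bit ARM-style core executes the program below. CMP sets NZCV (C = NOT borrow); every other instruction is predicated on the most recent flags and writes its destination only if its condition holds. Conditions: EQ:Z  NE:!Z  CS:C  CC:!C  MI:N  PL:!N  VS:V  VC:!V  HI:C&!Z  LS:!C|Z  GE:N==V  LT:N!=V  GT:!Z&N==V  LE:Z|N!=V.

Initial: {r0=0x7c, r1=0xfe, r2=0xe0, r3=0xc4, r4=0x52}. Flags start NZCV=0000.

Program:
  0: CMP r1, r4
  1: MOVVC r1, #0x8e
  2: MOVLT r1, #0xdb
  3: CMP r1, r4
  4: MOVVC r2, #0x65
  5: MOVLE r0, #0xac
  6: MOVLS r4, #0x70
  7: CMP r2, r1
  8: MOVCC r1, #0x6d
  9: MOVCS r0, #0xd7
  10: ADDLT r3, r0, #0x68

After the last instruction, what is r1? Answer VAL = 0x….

[0] flags=1010 → (cmp)
[1] flags=1010 VC?T → r1=0x8e
[2] flags=1010 LT?T → r1=0xdb
[3] flags=1010 → (cmp)
[4] flags=1010 VC?T → r2=0x65
[5] flags=1010 LE?T → r0=0xac
[6] flags=1010 LS?F → skip
[7] flags=1001 → (cmp)
[8] flags=1001 CC?T → r1=0x6d
[9] flags=1001 CS?F → skip
[10] flags=1001 LT?F → skip

VAL = 0x6d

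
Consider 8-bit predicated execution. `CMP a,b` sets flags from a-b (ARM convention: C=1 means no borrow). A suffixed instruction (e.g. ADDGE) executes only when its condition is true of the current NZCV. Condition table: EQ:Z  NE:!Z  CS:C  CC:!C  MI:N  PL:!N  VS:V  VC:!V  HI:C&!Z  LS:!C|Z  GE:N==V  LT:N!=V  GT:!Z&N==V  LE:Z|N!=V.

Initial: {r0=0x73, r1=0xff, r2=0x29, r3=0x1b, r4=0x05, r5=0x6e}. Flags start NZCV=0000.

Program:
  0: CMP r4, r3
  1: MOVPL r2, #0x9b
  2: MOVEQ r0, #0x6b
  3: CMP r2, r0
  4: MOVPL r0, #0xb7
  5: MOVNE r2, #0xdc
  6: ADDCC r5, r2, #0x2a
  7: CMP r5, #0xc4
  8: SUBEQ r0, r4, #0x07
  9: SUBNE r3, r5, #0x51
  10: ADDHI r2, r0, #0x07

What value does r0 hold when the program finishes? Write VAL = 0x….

VAL = 0x73

0: ✓ CMP  NZCV=1000
1: · MOVPL
2: · MOVEQ
3: ✓ CMP  NZCV=1000
4: · MOVPL
5: ✓ MOVNE  r2←0xdc
6: ✓ ADDCC  r5←0x06
7: ✓ CMP  NZCV=0000
8: · SUBEQ
9: ✓ SUBNE  r3←0xb5
10: · ADDHI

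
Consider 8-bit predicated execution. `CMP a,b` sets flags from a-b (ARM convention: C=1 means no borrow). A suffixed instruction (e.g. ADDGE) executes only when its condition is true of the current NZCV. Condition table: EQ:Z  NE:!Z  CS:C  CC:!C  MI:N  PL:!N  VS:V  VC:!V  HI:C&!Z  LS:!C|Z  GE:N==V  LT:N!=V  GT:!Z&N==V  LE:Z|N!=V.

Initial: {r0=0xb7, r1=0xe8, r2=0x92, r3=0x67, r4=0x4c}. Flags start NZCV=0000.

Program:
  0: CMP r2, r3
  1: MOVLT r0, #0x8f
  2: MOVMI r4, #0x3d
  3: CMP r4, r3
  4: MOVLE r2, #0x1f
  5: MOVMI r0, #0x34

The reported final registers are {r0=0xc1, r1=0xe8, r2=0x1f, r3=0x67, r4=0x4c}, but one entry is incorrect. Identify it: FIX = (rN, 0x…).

FIX = (r0, 0x34)

0: ✓ CMP  NZCV=0011
1: ✓ MOVLT  r0←0x8f
2: · MOVMI
3: ✓ CMP  NZCV=1000
4: ✓ MOVLE  r2←0x1f
5: ✓ MOVMI  r0←0x34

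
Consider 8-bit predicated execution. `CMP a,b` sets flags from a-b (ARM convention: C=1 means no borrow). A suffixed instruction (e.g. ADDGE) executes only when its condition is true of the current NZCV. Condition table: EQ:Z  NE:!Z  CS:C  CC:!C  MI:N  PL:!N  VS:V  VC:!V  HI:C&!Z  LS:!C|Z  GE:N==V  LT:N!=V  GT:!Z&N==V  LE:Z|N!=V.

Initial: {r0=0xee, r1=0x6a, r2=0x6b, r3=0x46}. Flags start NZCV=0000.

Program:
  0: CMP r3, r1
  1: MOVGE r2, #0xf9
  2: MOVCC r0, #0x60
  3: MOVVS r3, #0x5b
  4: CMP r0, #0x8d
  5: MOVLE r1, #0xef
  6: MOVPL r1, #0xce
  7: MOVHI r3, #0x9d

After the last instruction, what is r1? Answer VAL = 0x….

VAL = 0x6a

0: ✓ CMP  NZCV=1000
1: · MOVGE
2: ✓ MOVCC  r0←0x60
3: · MOVVS
4: ✓ CMP  NZCV=1001
5: · MOVLE
6: · MOVPL
7: · MOVHI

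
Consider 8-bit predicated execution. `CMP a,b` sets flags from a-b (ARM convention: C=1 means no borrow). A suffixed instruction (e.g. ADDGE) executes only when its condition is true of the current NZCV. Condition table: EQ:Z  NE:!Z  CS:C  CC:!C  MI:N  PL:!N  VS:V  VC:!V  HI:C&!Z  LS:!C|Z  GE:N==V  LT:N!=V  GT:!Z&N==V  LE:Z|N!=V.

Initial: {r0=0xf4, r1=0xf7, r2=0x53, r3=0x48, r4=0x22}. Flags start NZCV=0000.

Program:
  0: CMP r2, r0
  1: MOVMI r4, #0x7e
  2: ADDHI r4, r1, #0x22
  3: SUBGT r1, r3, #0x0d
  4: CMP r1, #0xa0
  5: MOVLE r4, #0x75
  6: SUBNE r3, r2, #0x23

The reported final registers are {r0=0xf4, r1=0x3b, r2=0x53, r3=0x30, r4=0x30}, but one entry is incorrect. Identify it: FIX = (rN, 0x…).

0: ✓ CMP  NZCV=0000
1: · MOVMI
2: · ADDHI
3: ✓ SUBGT  r1←0x3b
4: ✓ CMP  NZCV=1001
5: · MOVLE
6: ✓ SUBNE  r3←0x30

FIX = (r4, 0x22)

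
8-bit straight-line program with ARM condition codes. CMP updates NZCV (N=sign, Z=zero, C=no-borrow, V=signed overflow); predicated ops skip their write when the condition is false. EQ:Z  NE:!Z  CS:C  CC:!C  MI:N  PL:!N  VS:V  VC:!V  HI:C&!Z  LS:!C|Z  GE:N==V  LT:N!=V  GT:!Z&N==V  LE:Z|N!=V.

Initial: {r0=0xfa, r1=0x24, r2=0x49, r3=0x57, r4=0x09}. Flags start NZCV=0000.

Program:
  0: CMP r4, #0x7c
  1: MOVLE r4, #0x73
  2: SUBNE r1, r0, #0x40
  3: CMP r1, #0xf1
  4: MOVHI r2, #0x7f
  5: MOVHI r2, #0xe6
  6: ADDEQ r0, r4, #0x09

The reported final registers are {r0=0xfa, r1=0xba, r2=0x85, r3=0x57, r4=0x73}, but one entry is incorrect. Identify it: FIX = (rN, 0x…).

FIX = (r2, 0x49)

0: ✓ CMP  NZCV=1000
1: ✓ MOVLE  r4←0x73
2: ✓ SUBNE  r1←0xba
3: ✓ CMP  NZCV=1000
4: · MOVHI
5: · MOVHI
6: · ADDEQ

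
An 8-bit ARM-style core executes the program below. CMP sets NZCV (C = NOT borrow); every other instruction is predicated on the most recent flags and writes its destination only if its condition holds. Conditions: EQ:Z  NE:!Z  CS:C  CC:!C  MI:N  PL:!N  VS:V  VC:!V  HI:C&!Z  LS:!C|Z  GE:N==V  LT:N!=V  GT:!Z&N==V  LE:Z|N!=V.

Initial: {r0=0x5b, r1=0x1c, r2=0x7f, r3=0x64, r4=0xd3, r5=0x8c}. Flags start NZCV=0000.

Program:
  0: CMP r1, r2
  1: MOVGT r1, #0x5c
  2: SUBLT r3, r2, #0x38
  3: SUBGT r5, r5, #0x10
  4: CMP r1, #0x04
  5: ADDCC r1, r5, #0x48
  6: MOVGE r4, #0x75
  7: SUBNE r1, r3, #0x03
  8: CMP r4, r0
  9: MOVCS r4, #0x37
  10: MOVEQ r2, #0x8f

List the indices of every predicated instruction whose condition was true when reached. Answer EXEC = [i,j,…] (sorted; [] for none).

EXEC = [2,6,7,9]

0: ✓ CMP  NZCV=1000
1: · MOVGT
2: ✓ SUBLT  r3←0x47
3: · SUBGT
4: ✓ CMP  NZCV=0010
5: · ADDCC
6: ✓ MOVGE  r4←0x75
7: ✓ SUBNE  r1←0x44
8: ✓ CMP  NZCV=0010
9: ✓ MOVCS  r4←0x37
10: · MOVEQ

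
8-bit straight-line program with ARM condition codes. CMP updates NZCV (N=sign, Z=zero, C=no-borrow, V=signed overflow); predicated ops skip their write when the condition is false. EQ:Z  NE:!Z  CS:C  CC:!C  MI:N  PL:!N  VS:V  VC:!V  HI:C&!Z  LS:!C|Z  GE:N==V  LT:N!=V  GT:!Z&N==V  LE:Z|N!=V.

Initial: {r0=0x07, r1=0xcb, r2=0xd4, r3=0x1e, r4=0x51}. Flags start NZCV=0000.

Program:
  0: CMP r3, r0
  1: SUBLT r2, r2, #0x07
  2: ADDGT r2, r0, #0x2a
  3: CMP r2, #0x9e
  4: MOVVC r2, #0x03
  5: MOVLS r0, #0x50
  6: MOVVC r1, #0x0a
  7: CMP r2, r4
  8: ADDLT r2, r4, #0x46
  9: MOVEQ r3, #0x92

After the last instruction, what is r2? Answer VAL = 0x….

VAL = 0x97

0: ✓ CMP  NZCV=0010
1: · SUBLT
2: ✓ ADDGT  r2←0x31
3: ✓ CMP  NZCV=1001
4: · MOVVC
5: ✓ MOVLS  r0←0x50
6: · MOVVC
7: ✓ CMP  NZCV=1000
8: ✓ ADDLT  r2←0x97
9: · MOVEQ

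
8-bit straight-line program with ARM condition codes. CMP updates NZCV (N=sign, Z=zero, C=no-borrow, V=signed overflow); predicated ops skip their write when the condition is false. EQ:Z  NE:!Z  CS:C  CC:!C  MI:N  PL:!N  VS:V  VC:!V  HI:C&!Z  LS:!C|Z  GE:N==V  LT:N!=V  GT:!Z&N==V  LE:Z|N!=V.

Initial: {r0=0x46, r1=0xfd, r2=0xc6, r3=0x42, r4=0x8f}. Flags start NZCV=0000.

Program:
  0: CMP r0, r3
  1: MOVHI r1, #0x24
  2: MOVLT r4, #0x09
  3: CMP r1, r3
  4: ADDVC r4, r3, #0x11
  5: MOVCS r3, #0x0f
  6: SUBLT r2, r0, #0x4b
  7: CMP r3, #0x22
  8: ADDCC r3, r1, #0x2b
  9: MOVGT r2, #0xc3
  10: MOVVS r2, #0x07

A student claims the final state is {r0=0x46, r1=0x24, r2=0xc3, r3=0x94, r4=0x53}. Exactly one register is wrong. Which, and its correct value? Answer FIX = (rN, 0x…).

FIX = (r3, 0x42)

[0] flags=0010 → (cmp)
[1] flags=0010 HI?T → r1=0x24
[2] flags=0010 LT?F → skip
[3] flags=1000 → (cmp)
[4] flags=1000 VC?T → r4=0x53
[5] flags=1000 CS?F → skip
[6] flags=1000 LT?T → r2=0xfb
[7] flags=0010 → (cmp)
[8] flags=0010 CC?F → skip
[9] flags=0010 GT?T → r2=0xc3
[10] flags=0010 VS?F → skip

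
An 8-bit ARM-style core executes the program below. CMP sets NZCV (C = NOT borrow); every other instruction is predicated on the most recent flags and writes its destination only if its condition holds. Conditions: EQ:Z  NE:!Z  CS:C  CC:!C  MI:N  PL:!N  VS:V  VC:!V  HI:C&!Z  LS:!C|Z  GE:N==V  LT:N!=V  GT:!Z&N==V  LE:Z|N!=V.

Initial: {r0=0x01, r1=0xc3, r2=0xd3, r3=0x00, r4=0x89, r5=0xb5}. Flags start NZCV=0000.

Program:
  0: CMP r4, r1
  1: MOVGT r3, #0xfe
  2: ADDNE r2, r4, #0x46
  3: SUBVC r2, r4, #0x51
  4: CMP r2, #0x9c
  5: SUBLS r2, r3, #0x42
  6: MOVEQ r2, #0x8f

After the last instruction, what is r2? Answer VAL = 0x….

VAL = 0xbe

[0] flags=1000 → (cmp)
[1] flags=1000 GT?F → skip
[2] flags=1000 NE?T → r2=0xcf
[3] flags=1000 VC?T → r2=0x38
[4] flags=1001 → (cmp)
[5] flags=1001 LS?T → r2=0xbe
[6] flags=1001 EQ?F → skip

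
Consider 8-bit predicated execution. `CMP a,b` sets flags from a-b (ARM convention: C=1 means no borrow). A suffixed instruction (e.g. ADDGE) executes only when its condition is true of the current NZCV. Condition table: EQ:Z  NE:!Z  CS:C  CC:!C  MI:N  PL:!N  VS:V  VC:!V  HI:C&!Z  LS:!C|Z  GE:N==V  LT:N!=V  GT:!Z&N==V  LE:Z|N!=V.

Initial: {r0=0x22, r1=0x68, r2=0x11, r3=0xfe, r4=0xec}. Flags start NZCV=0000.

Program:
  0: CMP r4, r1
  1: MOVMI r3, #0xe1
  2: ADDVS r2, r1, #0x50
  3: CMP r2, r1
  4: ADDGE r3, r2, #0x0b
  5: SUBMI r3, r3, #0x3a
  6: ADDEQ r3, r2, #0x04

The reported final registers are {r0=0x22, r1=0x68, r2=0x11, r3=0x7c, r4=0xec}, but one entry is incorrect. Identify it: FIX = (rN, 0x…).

FIX = (r3, 0xa7)

0: ✓ CMP  NZCV=1010
1: ✓ MOVMI  r3←0xe1
2: · ADDVS
3: ✓ CMP  NZCV=1000
4: · ADDGE
5: ✓ SUBMI  r3←0xa7
6: · ADDEQ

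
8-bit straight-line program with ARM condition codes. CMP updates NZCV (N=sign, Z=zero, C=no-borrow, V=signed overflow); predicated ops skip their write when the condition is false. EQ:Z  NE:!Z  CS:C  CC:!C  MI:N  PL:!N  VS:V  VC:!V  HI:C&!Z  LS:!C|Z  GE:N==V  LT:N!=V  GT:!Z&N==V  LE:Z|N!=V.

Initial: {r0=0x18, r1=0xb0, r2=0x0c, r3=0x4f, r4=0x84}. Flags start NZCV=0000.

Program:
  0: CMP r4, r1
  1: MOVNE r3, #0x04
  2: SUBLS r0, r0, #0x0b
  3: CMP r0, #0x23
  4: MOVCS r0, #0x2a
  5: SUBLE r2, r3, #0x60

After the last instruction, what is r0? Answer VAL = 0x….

[0] flags=1000 → (cmp)
[1] flags=1000 NE?T → r3=0x04
[2] flags=1000 LS?T → r0=0x0d
[3] flags=1000 → (cmp)
[4] flags=1000 CS?F → skip
[5] flags=1000 LE?T → r2=0xa4

VAL = 0x0d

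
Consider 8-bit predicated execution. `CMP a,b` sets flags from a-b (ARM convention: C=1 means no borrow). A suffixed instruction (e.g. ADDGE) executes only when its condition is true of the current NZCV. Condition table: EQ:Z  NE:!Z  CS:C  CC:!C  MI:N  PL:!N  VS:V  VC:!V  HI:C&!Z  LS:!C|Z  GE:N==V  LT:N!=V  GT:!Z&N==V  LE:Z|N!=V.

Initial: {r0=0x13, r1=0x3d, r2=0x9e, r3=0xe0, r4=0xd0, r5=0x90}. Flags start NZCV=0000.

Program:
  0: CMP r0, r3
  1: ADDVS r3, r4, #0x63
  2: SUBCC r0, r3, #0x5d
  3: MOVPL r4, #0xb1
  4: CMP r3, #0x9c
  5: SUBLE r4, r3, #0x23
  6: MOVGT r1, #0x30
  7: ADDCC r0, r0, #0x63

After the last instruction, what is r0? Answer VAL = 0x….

[0] flags=0000 → (cmp)
[1] flags=0000 VS?F → skip
[2] flags=0000 CC?T → r0=0x83
[3] flags=0000 PL?T → r4=0xb1
[4] flags=0010 → (cmp)
[5] flags=0010 LE?F → skip
[6] flags=0010 GT?T → r1=0x30
[7] flags=0010 CC?F → skip

VAL = 0x83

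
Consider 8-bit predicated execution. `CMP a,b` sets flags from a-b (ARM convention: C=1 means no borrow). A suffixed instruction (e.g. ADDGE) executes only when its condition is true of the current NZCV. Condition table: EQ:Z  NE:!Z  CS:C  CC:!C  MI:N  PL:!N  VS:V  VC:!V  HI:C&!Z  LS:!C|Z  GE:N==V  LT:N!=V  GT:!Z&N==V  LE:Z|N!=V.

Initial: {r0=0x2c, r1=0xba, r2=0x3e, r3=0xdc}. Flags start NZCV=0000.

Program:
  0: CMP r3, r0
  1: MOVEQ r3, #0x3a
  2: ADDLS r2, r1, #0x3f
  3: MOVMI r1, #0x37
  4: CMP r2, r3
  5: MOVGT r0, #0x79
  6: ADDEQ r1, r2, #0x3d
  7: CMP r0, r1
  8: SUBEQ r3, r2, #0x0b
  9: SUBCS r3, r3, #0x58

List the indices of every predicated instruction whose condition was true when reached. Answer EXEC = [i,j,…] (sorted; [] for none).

EXEC = [3,5,9]

0: ✓ CMP  NZCV=1010
1: · MOVEQ
2: · ADDLS
3: ✓ MOVMI  r1←0x37
4: ✓ CMP  NZCV=0000
5: ✓ MOVGT  r0←0x79
6: · ADDEQ
7: ✓ CMP  NZCV=0010
8: · SUBEQ
9: ✓ SUBCS  r3←0x84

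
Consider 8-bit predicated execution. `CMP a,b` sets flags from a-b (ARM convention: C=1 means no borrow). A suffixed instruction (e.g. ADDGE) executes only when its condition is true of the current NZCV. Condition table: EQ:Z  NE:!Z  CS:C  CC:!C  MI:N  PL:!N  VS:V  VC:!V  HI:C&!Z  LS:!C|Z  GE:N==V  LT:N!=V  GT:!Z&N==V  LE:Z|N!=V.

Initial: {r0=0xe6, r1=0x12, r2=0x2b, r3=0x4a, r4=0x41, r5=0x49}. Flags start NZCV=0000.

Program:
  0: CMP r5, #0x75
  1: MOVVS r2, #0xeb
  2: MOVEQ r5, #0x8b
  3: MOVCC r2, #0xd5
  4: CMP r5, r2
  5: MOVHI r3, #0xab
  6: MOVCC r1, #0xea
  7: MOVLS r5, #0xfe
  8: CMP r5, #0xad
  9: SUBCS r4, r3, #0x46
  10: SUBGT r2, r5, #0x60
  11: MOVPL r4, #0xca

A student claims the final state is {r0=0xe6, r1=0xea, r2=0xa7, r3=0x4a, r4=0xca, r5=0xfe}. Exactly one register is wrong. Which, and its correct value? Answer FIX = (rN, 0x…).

FIX = (r2, 0x9e)

[0] flags=1000 → (cmp)
[1] flags=1000 VS?F → skip
[2] flags=1000 EQ?F → skip
[3] flags=1000 CC?T → r2=0xd5
[4] flags=0000 → (cmp)
[5] flags=0000 HI?F → skip
[6] flags=0000 CC?T → r1=0xea
[7] flags=0000 LS?T → r5=0xfe
[8] flags=0010 → (cmp)
[9] flags=0010 CS?T → r4=0x04
[10] flags=0010 GT?T → r2=0x9e
[11] flags=0010 PL?T → r4=0xca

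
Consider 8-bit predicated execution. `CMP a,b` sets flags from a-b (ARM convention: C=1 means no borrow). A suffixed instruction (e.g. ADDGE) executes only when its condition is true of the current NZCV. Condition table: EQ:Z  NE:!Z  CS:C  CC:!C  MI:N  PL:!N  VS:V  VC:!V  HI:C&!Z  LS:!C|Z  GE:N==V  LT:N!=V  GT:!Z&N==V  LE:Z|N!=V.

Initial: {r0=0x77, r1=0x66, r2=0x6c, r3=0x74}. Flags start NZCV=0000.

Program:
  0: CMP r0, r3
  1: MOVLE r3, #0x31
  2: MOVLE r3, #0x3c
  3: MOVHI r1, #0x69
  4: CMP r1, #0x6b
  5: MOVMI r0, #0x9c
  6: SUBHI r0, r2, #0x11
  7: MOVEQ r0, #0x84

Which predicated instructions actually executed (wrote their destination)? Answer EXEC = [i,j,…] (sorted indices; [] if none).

EXEC = [3,5]

0: ✓ CMP  NZCV=0010
1: · MOVLE
2: · MOVLE
3: ✓ MOVHI  r1←0x69
4: ✓ CMP  NZCV=1000
5: ✓ MOVMI  r0←0x9c
6: · SUBHI
7: · MOVEQ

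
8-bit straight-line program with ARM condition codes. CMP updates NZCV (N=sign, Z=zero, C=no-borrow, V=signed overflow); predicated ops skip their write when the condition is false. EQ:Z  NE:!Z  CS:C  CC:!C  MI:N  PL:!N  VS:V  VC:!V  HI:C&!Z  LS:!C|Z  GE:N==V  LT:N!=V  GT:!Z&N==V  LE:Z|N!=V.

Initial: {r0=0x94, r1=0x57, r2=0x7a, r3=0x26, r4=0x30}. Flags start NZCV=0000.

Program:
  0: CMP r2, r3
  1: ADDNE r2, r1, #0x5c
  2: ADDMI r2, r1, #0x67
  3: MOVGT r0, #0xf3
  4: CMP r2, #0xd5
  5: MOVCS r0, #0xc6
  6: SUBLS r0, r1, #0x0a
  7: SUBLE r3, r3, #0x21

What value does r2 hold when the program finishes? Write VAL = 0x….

VAL = 0xb3

0: ✓ CMP  NZCV=0010
1: ✓ ADDNE  r2←0xb3
2: · ADDMI
3: ✓ MOVGT  r0←0xf3
4: ✓ CMP  NZCV=1000
5: · MOVCS
6: ✓ SUBLS  r0←0x4d
7: ✓ SUBLE  r3←0x05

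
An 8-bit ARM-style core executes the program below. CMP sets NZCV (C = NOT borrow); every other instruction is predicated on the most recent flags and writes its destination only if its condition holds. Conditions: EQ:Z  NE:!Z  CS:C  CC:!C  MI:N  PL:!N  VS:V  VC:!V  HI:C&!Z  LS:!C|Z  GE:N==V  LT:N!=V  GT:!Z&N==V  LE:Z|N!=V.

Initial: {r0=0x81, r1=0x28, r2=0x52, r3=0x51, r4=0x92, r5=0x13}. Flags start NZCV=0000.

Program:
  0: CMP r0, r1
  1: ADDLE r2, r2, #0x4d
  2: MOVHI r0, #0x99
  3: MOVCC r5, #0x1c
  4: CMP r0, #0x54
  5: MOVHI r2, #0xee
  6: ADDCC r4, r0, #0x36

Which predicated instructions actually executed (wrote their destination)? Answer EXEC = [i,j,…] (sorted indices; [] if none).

EXEC = [1,2,5]

0: ✓ CMP  NZCV=0011
1: ✓ ADDLE  r2←0x9f
2: ✓ MOVHI  r0←0x99
3: · MOVCC
4: ✓ CMP  NZCV=0011
5: ✓ MOVHI  r2←0xee
6: · ADDCC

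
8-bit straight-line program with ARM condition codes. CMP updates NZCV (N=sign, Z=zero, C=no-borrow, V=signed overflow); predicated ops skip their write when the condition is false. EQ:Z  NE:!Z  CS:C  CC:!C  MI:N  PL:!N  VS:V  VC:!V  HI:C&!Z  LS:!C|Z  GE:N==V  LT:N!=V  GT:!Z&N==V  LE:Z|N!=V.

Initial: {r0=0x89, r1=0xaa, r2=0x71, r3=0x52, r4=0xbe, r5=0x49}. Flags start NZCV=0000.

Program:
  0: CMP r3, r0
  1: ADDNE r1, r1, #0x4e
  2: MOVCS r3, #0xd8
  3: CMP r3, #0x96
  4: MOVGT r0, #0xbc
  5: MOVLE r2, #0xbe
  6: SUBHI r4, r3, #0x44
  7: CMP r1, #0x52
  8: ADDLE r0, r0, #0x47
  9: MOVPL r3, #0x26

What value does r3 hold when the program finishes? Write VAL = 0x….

0: ✓ CMP  NZCV=1001
1: ✓ ADDNE  r1←0xf8
2: · MOVCS
3: ✓ CMP  NZCV=1001
4: ✓ MOVGT  r0←0xbc
5: · MOVLE
6: · SUBHI
7: ✓ CMP  NZCV=1010
8: ✓ ADDLE  r0←0x03
9: · MOVPL

VAL = 0x52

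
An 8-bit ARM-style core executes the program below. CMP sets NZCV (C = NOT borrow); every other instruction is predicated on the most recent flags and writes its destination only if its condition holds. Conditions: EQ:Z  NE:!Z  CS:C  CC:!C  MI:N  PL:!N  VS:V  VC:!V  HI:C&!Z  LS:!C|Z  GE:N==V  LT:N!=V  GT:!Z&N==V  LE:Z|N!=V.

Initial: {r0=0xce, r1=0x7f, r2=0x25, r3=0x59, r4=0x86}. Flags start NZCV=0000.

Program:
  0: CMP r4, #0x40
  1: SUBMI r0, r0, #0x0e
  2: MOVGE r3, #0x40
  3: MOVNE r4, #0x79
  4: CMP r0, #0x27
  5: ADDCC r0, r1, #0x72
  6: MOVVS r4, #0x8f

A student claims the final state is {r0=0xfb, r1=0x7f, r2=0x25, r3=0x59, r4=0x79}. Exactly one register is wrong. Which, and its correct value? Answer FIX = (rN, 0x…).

[0] flags=0011 → (cmp)
[1] flags=0011 MI?F → skip
[2] flags=0011 GE?F → skip
[3] flags=0011 NE?T → r4=0x79
[4] flags=1010 → (cmp)
[5] flags=1010 CC?F → skip
[6] flags=1010 VS?F → skip

FIX = (r0, 0xce)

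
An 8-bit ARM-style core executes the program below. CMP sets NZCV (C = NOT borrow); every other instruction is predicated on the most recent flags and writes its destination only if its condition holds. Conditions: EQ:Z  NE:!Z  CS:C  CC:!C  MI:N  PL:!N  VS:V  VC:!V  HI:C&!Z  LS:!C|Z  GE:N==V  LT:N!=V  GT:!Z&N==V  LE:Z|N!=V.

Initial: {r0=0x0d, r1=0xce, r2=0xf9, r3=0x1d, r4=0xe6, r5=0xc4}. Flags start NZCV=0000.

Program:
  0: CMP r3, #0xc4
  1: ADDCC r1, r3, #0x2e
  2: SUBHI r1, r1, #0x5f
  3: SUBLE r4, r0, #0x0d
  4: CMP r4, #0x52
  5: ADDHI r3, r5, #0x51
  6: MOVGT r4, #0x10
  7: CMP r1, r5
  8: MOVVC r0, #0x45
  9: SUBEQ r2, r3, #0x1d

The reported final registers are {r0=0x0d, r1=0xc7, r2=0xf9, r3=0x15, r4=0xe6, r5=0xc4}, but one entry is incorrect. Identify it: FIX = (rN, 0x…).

FIX = (r1, 0x4b)

[0] flags=0000 → (cmp)
[1] flags=0000 CC?T → r1=0x4b
[2] flags=0000 HI?F → skip
[3] flags=0000 LE?F → skip
[4] flags=1010 → (cmp)
[5] flags=1010 HI?T → r3=0x15
[6] flags=1010 GT?F → skip
[7] flags=1001 → (cmp)
[8] flags=1001 VC?F → skip
[9] flags=1001 EQ?F → skip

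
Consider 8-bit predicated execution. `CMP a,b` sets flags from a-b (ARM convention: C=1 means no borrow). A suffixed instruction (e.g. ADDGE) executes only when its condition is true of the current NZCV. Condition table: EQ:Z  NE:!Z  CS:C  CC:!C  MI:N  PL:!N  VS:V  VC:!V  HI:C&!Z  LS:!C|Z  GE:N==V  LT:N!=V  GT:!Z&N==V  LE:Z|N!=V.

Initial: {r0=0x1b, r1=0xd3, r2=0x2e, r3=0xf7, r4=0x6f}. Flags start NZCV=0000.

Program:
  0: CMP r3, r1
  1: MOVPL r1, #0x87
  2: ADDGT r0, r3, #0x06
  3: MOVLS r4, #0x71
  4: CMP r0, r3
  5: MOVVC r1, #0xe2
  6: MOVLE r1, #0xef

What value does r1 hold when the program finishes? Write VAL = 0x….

VAL = 0xe2

0: ✓ CMP  NZCV=0010
1: ✓ MOVPL  r1←0x87
2: ✓ ADDGT  r0←0xfd
3: · MOVLS
4: ✓ CMP  NZCV=0010
5: ✓ MOVVC  r1←0xe2
6: · MOVLE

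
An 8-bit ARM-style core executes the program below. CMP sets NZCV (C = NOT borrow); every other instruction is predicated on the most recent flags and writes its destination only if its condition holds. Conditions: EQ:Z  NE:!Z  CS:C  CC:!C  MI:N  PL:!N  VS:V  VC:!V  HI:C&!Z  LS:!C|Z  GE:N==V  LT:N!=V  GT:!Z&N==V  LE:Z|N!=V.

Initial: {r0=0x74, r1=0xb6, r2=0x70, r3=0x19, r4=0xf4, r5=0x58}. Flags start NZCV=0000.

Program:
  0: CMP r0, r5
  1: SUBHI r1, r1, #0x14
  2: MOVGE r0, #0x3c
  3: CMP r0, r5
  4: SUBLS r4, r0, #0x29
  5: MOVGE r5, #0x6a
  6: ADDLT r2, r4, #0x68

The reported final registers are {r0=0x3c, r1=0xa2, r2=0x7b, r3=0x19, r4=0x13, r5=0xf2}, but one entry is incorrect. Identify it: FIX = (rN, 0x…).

FIX = (r5, 0x58)

0: ✓ CMP  NZCV=0010
1: ✓ SUBHI  r1←0xa2
2: ✓ MOVGE  r0←0x3c
3: ✓ CMP  NZCV=1000
4: ✓ SUBLS  r4←0x13
5: · MOVGE
6: ✓ ADDLT  r2←0x7b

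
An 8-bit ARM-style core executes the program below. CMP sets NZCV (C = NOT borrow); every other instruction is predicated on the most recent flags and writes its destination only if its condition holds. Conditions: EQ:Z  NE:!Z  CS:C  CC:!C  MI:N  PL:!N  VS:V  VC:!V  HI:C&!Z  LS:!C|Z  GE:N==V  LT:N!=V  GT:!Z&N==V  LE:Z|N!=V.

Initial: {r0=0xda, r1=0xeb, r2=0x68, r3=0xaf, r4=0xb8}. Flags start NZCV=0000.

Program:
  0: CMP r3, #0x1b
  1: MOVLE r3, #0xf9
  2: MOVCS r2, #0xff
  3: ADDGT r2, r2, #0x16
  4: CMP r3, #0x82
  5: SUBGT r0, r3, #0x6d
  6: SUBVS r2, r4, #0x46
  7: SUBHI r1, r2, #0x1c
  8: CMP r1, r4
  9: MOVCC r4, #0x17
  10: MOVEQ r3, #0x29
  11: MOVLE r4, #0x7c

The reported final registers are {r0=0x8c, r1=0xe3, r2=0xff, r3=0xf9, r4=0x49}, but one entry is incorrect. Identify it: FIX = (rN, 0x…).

FIX = (r4, 0xb8)

[0] flags=1010 → (cmp)
[1] flags=1010 LE?T → r3=0xf9
[2] flags=1010 CS?T → r2=0xff
[3] flags=1010 GT?F → skip
[4] flags=0010 → (cmp)
[5] flags=0010 GT?T → r0=0x8c
[6] flags=0010 VS?F → skip
[7] flags=0010 HI?T → r1=0xe3
[8] flags=0010 → (cmp)
[9] flags=0010 CC?F → skip
[10] flags=0010 EQ?F → skip
[11] flags=0010 LE?F → skip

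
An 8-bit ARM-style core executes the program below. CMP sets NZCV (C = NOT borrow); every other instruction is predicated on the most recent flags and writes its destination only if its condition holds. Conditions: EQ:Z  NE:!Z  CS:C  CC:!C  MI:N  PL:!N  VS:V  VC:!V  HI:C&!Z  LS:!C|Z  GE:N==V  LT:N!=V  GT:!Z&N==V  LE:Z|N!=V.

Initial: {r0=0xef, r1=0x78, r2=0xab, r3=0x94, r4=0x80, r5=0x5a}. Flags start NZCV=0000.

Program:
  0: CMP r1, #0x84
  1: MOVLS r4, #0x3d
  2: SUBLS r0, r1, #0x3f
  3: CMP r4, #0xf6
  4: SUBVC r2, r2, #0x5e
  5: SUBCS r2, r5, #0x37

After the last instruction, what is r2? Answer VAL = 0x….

VAL = 0x4d

0: ✓ CMP  NZCV=1001
1: ✓ MOVLS  r4←0x3d
2: ✓ SUBLS  r0←0x39
3: ✓ CMP  NZCV=0000
4: ✓ SUBVC  r2←0x4d
5: · SUBCS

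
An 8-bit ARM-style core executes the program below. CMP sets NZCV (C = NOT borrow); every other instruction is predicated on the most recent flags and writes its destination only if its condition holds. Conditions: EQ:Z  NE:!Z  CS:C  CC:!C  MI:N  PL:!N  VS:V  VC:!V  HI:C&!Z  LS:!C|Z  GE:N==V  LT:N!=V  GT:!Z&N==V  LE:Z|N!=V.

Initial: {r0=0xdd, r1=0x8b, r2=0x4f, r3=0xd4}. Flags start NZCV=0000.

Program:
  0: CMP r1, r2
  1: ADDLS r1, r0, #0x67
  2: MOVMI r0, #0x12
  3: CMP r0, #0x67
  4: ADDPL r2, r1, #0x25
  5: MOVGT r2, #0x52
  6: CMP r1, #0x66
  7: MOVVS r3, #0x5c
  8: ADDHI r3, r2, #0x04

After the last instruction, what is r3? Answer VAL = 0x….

VAL = 0xb4

0: ✓ CMP  NZCV=0011
1: · ADDLS
2: · MOVMI
3: ✓ CMP  NZCV=0011
4: ✓ ADDPL  r2←0xb0
5: · MOVGT
6: ✓ CMP  NZCV=0011
7: ✓ MOVVS  r3←0x5c
8: ✓ ADDHI  r3←0xb4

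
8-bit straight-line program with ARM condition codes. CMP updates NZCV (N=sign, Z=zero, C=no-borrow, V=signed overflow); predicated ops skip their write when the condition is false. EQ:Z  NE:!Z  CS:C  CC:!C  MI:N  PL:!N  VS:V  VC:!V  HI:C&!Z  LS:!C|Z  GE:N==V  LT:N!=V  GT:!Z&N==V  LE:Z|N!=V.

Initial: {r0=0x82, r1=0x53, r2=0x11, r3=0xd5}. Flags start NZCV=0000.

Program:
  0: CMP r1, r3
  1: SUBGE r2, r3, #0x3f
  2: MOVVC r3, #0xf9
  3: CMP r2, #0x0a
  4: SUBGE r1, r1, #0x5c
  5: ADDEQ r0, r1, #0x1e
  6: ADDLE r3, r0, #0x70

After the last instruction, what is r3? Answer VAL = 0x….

VAL = 0xf2

0: ✓ CMP  NZCV=0000
1: ✓ SUBGE  r2←0x96
2: ✓ MOVVC  r3←0xf9
3: ✓ CMP  NZCV=1010
4: · SUBGE
5: · ADDEQ
6: ✓ ADDLE  r3←0xf2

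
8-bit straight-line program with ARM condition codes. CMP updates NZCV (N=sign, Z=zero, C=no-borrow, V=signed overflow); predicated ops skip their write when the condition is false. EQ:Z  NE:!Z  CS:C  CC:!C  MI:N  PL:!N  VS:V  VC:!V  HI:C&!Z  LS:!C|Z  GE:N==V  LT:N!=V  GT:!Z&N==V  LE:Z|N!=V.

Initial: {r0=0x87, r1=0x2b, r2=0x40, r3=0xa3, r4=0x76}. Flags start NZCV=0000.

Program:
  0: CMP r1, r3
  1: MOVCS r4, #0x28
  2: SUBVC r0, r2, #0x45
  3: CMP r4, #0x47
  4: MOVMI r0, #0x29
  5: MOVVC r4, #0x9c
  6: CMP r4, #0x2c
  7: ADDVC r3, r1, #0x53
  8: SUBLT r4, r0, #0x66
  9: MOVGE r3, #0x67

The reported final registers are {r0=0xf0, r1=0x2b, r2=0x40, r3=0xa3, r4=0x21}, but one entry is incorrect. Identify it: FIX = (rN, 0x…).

FIX = (r0, 0x87)

[0] flags=1001 → (cmp)
[1] flags=1001 CS?F → skip
[2] flags=1001 VC?F → skip
[3] flags=0010 → (cmp)
[4] flags=0010 MI?F → skip
[5] flags=0010 VC?T → r4=0x9c
[6] flags=0011 → (cmp)
[7] flags=0011 VC?F → skip
[8] flags=0011 LT?T → r4=0x21
[9] flags=0011 GE?F → skip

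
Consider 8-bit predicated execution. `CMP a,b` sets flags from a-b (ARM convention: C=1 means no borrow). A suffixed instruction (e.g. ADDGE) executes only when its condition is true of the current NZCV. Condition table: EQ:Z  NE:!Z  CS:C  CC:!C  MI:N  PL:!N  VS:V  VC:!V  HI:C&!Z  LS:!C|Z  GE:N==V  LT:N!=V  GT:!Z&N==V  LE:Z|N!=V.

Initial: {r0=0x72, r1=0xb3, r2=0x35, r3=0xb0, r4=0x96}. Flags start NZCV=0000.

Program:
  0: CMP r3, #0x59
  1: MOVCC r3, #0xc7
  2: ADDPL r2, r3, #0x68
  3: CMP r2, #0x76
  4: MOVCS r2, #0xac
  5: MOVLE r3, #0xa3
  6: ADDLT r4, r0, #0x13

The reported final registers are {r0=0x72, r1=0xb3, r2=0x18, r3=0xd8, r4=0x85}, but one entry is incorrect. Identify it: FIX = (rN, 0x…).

FIX = (r3, 0xa3)

0: ✓ CMP  NZCV=0011
1: · MOVCC
2: ✓ ADDPL  r2←0x18
3: ✓ CMP  NZCV=1000
4: · MOVCS
5: ✓ MOVLE  r3←0xa3
6: ✓ ADDLT  r4←0x85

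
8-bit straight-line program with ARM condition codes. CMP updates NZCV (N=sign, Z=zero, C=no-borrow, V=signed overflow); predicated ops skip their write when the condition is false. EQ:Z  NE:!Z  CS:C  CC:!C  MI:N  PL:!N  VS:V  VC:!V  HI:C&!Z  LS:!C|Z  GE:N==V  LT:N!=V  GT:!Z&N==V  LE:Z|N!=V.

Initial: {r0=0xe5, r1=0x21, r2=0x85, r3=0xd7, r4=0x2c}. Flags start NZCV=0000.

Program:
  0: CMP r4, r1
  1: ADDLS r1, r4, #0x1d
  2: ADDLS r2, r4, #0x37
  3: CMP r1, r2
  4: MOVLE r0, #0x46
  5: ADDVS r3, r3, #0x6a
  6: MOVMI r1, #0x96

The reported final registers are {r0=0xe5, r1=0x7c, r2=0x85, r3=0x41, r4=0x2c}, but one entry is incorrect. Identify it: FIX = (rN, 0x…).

FIX = (r1, 0x96)

[0] flags=0010 → (cmp)
[1] flags=0010 LS?F → skip
[2] flags=0010 LS?F → skip
[3] flags=1001 → (cmp)
[4] flags=1001 LE?F → skip
[5] flags=1001 VS?T → r3=0x41
[6] flags=1001 MI?T → r1=0x96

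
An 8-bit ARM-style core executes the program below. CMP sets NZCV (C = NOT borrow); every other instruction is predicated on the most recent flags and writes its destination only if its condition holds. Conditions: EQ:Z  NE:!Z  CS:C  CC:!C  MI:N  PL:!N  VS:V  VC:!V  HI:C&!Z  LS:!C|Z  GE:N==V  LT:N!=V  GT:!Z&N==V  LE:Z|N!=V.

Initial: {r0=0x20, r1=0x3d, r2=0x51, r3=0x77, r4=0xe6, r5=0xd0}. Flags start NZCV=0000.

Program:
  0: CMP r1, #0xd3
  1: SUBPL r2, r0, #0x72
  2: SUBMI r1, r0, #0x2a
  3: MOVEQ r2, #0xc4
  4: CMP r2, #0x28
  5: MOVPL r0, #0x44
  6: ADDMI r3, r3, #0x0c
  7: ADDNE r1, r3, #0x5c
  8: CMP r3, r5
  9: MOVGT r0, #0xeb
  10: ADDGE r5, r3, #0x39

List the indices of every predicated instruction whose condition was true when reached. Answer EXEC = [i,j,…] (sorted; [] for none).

[0] flags=0000 → (cmp)
[1] flags=0000 PL?T → r2=0xae
[2] flags=0000 MI?F → skip
[3] flags=0000 EQ?F → skip
[4] flags=1010 → (cmp)
[5] flags=1010 PL?F → skip
[6] flags=1010 MI?T → r3=0x83
[7] flags=1010 NE?T → r1=0xdf
[8] flags=1000 → (cmp)
[9] flags=1000 GT?F → skip
[10] flags=1000 GE?F → skip

EXEC = [1,6,7]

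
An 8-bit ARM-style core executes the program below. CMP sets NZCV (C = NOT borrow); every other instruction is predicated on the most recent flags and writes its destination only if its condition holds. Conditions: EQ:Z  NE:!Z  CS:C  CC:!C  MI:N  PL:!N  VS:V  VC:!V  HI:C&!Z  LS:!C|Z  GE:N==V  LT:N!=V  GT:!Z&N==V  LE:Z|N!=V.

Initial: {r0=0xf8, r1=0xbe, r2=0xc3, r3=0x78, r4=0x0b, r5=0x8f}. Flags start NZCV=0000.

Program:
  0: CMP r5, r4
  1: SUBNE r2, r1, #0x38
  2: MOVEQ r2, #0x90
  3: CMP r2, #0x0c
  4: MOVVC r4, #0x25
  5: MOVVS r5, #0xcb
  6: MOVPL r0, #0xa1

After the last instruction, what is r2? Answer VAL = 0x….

VAL = 0x86

[0] flags=1010 → (cmp)
[1] flags=1010 NE?T → r2=0x86
[2] flags=1010 EQ?F → skip
[3] flags=0011 → (cmp)
[4] flags=0011 VC?F → skip
[5] flags=0011 VS?T → r5=0xcb
[6] flags=0011 PL?T → r0=0xa1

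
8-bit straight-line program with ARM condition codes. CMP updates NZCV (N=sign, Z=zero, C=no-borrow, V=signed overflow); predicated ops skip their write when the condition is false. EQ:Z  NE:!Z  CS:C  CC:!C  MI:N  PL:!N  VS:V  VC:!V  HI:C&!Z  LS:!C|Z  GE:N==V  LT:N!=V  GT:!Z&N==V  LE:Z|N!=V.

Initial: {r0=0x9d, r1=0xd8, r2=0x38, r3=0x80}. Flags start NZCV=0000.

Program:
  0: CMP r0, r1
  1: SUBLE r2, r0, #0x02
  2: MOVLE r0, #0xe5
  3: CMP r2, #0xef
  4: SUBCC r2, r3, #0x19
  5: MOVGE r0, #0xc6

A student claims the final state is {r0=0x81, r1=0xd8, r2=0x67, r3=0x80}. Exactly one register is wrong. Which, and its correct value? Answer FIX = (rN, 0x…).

0: ✓ CMP  NZCV=1000
1: ✓ SUBLE  r2←0x9b
2: ✓ MOVLE  r0←0xe5
3: ✓ CMP  NZCV=1000
4: ✓ SUBCC  r2←0x67
5: · MOVGE

FIX = (r0, 0xe5)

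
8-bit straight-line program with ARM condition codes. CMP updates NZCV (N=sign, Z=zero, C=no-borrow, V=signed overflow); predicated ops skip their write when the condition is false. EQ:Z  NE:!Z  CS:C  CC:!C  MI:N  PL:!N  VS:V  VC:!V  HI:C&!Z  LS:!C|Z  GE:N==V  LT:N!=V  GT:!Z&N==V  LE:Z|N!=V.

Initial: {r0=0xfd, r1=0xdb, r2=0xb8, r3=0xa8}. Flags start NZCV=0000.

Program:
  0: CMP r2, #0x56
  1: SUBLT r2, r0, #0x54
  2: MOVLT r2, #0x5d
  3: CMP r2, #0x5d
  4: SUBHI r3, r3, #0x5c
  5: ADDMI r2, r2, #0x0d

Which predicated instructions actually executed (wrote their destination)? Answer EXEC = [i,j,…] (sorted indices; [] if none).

EXEC = [1,2]

[0] flags=0011 → (cmp)
[1] flags=0011 LT?T → r2=0xa9
[2] flags=0011 LT?T → r2=0x5d
[3] flags=0110 → (cmp)
[4] flags=0110 HI?F → skip
[5] flags=0110 MI?F → skip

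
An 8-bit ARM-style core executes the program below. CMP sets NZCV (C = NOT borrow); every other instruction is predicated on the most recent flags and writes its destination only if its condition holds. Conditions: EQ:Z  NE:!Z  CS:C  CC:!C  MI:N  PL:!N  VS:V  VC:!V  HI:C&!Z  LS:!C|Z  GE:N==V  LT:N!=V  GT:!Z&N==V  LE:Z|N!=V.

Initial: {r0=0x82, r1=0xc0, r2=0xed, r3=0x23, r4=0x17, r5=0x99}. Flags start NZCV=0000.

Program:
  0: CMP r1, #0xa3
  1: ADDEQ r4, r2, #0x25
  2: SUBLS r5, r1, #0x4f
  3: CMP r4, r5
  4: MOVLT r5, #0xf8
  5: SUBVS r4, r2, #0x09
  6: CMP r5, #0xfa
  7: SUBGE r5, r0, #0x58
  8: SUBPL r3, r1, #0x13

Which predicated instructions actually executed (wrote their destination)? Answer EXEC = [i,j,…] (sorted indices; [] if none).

EXEC = []

[0] flags=0010 → (cmp)
[1] flags=0010 EQ?F → skip
[2] flags=0010 LS?F → skip
[3] flags=0000 → (cmp)
[4] flags=0000 LT?F → skip
[5] flags=0000 VS?F → skip
[6] flags=1000 → (cmp)
[7] flags=1000 GE?F → skip
[8] flags=1000 PL?F → skip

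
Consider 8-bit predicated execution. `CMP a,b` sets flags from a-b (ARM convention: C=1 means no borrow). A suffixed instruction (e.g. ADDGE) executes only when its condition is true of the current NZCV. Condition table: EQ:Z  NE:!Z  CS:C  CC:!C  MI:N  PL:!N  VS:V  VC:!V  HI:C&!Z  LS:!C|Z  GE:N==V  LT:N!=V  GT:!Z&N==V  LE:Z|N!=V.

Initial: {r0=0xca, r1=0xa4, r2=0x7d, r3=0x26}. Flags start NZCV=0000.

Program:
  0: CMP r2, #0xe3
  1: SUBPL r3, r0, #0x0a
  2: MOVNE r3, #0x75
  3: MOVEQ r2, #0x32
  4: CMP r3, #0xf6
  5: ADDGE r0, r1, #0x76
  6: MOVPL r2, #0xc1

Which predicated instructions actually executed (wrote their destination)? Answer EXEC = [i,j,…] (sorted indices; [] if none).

0: ✓ CMP  NZCV=1001
1: · SUBPL
2: ✓ MOVNE  r3←0x75
3: · MOVEQ
4: ✓ CMP  NZCV=0000
5: ✓ ADDGE  r0←0x1a
6: ✓ MOVPL  r2←0xc1

EXEC = [2,5,6]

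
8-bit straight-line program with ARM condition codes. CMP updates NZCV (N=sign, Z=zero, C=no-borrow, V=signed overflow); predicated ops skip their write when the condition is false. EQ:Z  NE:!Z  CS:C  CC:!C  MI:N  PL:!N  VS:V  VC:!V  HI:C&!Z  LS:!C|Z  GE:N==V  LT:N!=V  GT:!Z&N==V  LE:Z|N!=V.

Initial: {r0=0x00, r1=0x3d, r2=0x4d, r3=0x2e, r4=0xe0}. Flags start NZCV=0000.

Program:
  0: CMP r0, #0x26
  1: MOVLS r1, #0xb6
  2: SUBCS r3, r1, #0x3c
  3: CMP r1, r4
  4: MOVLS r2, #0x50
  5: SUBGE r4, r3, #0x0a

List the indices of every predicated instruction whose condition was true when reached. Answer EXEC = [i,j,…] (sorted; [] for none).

EXEC = [1,4]

[0] flags=1000 → (cmp)
[1] flags=1000 LS?T → r1=0xb6
[2] flags=1000 CS?F → skip
[3] flags=1000 → (cmp)
[4] flags=1000 LS?T → r2=0x50
[5] flags=1000 GE?F → skip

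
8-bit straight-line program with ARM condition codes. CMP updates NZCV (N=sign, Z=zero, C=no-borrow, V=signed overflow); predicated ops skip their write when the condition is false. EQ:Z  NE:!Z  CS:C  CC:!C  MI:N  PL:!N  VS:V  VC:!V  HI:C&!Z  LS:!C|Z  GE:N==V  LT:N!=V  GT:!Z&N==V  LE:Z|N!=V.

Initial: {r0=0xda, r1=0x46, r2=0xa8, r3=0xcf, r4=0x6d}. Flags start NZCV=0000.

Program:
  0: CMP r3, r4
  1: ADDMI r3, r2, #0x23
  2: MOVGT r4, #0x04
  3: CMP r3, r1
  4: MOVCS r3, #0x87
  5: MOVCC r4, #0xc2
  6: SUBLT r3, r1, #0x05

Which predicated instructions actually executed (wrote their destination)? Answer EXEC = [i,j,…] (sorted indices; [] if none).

0: ✓ CMP  NZCV=0011
1: · ADDMI
2: · MOVGT
3: ✓ CMP  NZCV=1010
4: ✓ MOVCS  r3←0x87
5: · MOVCC
6: ✓ SUBLT  r3←0x41

EXEC = [4,6]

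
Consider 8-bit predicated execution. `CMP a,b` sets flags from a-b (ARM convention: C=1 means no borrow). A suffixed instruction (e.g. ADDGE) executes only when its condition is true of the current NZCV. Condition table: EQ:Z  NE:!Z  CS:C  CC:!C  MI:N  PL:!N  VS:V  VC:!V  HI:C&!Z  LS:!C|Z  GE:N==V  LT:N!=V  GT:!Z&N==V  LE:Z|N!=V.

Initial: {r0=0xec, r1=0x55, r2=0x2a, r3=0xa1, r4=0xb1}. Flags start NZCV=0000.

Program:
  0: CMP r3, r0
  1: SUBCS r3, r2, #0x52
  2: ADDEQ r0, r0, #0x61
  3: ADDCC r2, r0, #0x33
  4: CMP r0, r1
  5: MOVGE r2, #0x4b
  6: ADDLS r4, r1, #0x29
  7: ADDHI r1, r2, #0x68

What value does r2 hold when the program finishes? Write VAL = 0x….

VAL = 0x1f

0: ✓ CMP  NZCV=1000
1: · SUBCS
2: · ADDEQ
3: ✓ ADDCC  r2←0x1f
4: ✓ CMP  NZCV=1010
5: · MOVGE
6: · ADDLS
7: ✓ ADDHI  r1←0x87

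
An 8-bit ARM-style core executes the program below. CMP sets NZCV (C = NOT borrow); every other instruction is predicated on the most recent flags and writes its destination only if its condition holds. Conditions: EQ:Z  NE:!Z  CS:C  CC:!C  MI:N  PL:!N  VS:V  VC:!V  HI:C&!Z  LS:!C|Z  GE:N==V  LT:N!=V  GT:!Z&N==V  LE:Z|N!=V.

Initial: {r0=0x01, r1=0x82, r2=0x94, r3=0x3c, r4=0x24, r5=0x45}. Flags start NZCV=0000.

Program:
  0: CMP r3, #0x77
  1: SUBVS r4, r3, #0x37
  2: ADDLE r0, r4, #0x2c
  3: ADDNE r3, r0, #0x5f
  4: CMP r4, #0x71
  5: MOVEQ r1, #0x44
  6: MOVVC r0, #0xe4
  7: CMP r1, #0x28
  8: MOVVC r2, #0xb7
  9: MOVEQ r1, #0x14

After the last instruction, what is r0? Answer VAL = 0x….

VAL = 0xe4

0: ✓ CMP  NZCV=1000
1: · SUBVS
2: ✓ ADDLE  r0←0x50
3: ✓ ADDNE  r3←0xaf
4: ✓ CMP  NZCV=1000
5: · MOVEQ
6: ✓ MOVVC  r0←0xe4
7: ✓ CMP  NZCV=0011
8: · MOVVC
9: · MOVEQ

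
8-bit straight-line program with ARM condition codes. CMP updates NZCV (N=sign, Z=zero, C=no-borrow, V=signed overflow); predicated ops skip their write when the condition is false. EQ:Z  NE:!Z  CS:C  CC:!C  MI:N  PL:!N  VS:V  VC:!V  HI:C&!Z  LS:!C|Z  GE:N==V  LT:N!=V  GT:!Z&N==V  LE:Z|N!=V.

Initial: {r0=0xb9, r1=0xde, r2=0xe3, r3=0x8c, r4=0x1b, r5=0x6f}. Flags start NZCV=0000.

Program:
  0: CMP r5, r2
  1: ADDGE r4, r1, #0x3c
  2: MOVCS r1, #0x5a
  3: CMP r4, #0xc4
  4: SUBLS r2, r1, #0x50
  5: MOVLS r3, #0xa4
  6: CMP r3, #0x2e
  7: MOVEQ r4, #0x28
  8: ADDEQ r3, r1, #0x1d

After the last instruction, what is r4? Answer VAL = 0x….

VAL = 0x1a

0: ✓ CMP  NZCV=1001
1: ✓ ADDGE  r4←0x1a
2: · MOVCS
3: ✓ CMP  NZCV=0000
4: ✓ SUBLS  r2←0x8e
5: ✓ MOVLS  r3←0xa4
6: ✓ CMP  NZCV=0011
7: · MOVEQ
8: · ADDEQ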